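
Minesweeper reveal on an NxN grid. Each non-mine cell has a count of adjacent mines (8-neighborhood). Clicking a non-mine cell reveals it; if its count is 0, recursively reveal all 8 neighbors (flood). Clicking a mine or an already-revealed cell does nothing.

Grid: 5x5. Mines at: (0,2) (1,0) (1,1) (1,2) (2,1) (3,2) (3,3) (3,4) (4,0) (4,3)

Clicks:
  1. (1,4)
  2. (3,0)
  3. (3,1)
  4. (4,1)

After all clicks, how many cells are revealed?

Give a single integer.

Click 1 (1,4) count=0: revealed 6 new [(0,3) (0,4) (1,3) (1,4) (2,3) (2,4)] -> total=6
Click 2 (3,0) count=2: revealed 1 new [(3,0)] -> total=7
Click 3 (3,1) count=3: revealed 1 new [(3,1)] -> total=8
Click 4 (4,1) count=2: revealed 1 new [(4,1)] -> total=9

Answer: 9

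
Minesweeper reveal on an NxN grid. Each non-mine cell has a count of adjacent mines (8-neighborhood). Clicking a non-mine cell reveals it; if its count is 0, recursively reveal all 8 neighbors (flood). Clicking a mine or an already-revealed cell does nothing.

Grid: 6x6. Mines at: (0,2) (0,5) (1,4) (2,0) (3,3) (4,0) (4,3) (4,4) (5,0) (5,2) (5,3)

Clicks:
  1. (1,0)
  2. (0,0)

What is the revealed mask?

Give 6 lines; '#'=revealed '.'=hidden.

Click 1 (1,0) count=1: revealed 1 new [(1,0)] -> total=1
Click 2 (0,0) count=0: revealed 3 new [(0,0) (0,1) (1,1)] -> total=4

Answer: ##....
##....
......
......
......
......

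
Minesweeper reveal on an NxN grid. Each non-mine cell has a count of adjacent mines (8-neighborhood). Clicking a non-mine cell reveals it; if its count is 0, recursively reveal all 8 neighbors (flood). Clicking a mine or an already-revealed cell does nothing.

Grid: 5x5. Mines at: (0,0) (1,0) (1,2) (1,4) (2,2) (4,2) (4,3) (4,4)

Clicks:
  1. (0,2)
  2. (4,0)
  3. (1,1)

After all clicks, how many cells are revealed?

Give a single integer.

Answer: 8

Derivation:
Click 1 (0,2) count=1: revealed 1 new [(0,2)] -> total=1
Click 2 (4,0) count=0: revealed 6 new [(2,0) (2,1) (3,0) (3,1) (4,0) (4,1)] -> total=7
Click 3 (1,1) count=4: revealed 1 new [(1,1)] -> total=8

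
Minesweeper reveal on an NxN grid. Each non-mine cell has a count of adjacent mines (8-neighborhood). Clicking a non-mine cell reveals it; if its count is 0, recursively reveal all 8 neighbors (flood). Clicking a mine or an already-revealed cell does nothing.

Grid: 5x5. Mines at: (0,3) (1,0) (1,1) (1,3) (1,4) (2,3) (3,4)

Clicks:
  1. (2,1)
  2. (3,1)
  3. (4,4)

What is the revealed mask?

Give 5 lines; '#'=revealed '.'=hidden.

Answer: .....
.....
###..
####.
#####

Derivation:
Click 1 (2,1) count=2: revealed 1 new [(2,1)] -> total=1
Click 2 (3,1) count=0: revealed 10 new [(2,0) (2,2) (3,0) (3,1) (3,2) (3,3) (4,0) (4,1) (4,2) (4,3)] -> total=11
Click 3 (4,4) count=1: revealed 1 new [(4,4)] -> total=12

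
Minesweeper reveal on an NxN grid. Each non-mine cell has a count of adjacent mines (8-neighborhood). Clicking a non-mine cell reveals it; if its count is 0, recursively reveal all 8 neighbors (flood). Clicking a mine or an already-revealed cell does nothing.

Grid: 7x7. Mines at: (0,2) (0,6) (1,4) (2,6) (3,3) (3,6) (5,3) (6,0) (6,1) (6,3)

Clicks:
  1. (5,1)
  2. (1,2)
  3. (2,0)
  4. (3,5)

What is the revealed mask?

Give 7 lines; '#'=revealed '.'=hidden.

Answer: ##.....
###....
###....
###..#.
###....
###....
.......

Derivation:
Click 1 (5,1) count=2: revealed 1 new [(5,1)] -> total=1
Click 2 (1,2) count=1: revealed 1 new [(1,2)] -> total=2
Click 3 (2,0) count=0: revealed 15 new [(0,0) (0,1) (1,0) (1,1) (2,0) (2,1) (2,2) (3,0) (3,1) (3,2) (4,0) (4,1) (4,2) (5,0) (5,2)] -> total=17
Click 4 (3,5) count=2: revealed 1 new [(3,5)] -> total=18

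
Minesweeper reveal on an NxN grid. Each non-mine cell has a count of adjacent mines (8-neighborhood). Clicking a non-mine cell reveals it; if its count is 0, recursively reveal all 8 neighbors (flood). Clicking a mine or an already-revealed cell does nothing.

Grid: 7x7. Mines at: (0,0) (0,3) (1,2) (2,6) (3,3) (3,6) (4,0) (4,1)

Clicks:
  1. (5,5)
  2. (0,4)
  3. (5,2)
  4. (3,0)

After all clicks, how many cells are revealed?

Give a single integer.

Answer: 21

Derivation:
Click 1 (5,5) count=0: revealed 19 new [(4,2) (4,3) (4,4) (4,5) (4,6) (5,0) (5,1) (5,2) (5,3) (5,4) (5,5) (5,6) (6,0) (6,1) (6,2) (6,3) (6,4) (6,5) (6,6)] -> total=19
Click 2 (0,4) count=1: revealed 1 new [(0,4)] -> total=20
Click 3 (5,2) count=1: revealed 0 new [(none)] -> total=20
Click 4 (3,0) count=2: revealed 1 new [(3,0)] -> total=21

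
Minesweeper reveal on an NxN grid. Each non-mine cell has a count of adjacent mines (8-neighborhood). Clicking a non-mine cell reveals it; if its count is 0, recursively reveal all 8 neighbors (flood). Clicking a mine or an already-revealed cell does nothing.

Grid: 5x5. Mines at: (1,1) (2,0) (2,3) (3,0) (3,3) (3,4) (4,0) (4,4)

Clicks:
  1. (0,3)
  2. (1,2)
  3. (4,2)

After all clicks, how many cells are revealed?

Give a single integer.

Click 1 (0,3) count=0: revealed 6 new [(0,2) (0,3) (0,4) (1,2) (1,3) (1,4)] -> total=6
Click 2 (1,2) count=2: revealed 0 new [(none)] -> total=6
Click 3 (4,2) count=1: revealed 1 new [(4,2)] -> total=7

Answer: 7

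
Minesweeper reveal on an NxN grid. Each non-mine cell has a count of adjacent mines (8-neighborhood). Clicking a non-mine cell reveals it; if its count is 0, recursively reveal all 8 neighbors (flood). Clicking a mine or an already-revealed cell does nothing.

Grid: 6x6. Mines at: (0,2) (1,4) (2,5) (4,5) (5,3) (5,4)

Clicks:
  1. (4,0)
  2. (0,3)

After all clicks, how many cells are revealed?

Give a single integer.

Click 1 (4,0) count=0: revealed 24 new [(0,0) (0,1) (1,0) (1,1) (1,2) (1,3) (2,0) (2,1) (2,2) (2,3) (2,4) (3,0) (3,1) (3,2) (3,3) (3,4) (4,0) (4,1) (4,2) (4,3) (4,4) (5,0) (5,1) (5,2)] -> total=24
Click 2 (0,3) count=2: revealed 1 new [(0,3)] -> total=25

Answer: 25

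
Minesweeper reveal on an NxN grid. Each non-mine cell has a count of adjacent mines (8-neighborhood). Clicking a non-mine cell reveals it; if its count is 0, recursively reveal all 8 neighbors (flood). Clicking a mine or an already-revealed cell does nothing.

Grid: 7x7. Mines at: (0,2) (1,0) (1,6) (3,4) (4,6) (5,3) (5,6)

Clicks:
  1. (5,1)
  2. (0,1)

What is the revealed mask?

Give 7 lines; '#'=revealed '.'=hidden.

Answer: .#.....
.###...
####...
####...
####...
###....
###....

Derivation:
Click 1 (5,1) count=0: revealed 21 new [(1,1) (1,2) (1,3) (2,0) (2,1) (2,2) (2,3) (3,0) (3,1) (3,2) (3,3) (4,0) (4,1) (4,2) (4,3) (5,0) (5,1) (5,2) (6,0) (6,1) (6,2)] -> total=21
Click 2 (0,1) count=2: revealed 1 new [(0,1)] -> total=22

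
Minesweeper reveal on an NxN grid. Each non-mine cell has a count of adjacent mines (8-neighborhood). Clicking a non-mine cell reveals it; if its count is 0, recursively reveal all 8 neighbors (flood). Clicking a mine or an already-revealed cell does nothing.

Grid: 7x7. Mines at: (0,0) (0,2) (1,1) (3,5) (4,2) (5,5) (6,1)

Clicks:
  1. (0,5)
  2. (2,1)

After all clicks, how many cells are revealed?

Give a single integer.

Click 1 (0,5) count=0: revealed 17 new [(0,3) (0,4) (0,5) (0,6) (1,2) (1,3) (1,4) (1,5) (1,6) (2,2) (2,3) (2,4) (2,5) (2,6) (3,2) (3,3) (3,4)] -> total=17
Click 2 (2,1) count=1: revealed 1 new [(2,1)] -> total=18

Answer: 18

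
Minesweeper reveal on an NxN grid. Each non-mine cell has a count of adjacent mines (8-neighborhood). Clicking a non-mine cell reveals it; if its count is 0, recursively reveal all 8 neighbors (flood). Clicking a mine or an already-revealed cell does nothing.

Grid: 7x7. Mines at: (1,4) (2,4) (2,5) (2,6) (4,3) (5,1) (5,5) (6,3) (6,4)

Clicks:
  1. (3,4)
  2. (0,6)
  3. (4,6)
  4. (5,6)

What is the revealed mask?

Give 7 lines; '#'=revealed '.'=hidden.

Answer: .....##
.....##
.......
....#..
......#
......#
.......

Derivation:
Click 1 (3,4) count=3: revealed 1 new [(3,4)] -> total=1
Click 2 (0,6) count=0: revealed 4 new [(0,5) (0,6) (1,5) (1,6)] -> total=5
Click 3 (4,6) count=1: revealed 1 new [(4,6)] -> total=6
Click 4 (5,6) count=1: revealed 1 new [(5,6)] -> total=7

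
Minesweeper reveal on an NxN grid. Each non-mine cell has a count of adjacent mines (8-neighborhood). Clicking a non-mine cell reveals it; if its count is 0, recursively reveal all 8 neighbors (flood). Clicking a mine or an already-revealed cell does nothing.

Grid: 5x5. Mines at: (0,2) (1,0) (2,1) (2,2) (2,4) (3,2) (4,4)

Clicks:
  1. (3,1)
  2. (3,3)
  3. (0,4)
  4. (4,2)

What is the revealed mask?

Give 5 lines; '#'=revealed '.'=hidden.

Answer: ...##
...##
.....
.#.#.
..#..

Derivation:
Click 1 (3,1) count=3: revealed 1 new [(3,1)] -> total=1
Click 2 (3,3) count=4: revealed 1 new [(3,3)] -> total=2
Click 3 (0,4) count=0: revealed 4 new [(0,3) (0,4) (1,3) (1,4)] -> total=6
Click 4 (4,2) count=1: revealed 1 new [(4,2)] -> total=7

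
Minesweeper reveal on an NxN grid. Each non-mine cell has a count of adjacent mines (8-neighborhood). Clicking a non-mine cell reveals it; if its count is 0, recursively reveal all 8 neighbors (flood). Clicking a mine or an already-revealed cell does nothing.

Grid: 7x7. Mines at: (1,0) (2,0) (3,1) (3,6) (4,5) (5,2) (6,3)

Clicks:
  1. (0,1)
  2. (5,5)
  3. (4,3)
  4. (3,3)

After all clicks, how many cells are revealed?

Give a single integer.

Click 1 (0,1) count=1: revealed 1 new [(0,1)] -> total=1
Click 2 (5,5) count=1: revealed 1 new [(5,5)] -> total=2
Click 3 (4,3) count=1: revealed 1 new [(4,3)] -> total=3
Click 4 (3,3) count=0: revealed 23 new [(0,2) (0,3) (0,4) (0,5) (0,6) (1,1) (1,2) (1,3) (1,4) (1,5) (1,6) (2,1) (2,2) (2,3) (2,4) (2,5) (2,6) (3,2) (3,3) (3,4) (3,5) (4,2) (4,4)] -> total=26

Answer: 26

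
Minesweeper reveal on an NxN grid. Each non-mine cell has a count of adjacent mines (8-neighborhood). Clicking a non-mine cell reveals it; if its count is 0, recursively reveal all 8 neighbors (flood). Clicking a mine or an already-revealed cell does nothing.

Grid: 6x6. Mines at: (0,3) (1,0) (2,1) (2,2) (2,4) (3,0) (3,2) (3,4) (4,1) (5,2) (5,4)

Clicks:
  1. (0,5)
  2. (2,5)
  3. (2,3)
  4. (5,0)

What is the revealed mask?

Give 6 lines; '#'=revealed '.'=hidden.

Click 1 (0,5) count=0: revealed 4 new [(0,4) (0,5) (1,4) (1,5)] -> total=4
Click 2 (2,5) count=2: revealed 1 new [(2,5)] -> total=5
Click 3 (2,3) count=4: revealed 1 new [(2,3)] -> total=6
Click 4 (5,0) count=1: revealed 1 new [(5,0)] -> total=7

Answer: ....##
....##
...#.#
......
......
#.....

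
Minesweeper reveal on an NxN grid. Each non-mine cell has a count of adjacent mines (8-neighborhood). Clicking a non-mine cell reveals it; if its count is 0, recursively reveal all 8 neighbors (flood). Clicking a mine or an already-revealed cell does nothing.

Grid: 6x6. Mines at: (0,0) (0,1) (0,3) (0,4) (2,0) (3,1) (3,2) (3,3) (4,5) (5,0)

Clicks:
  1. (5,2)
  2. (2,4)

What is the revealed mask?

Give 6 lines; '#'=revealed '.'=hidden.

Answer: ......
......
....#.
......
.####.
.####.

Derivation:
Click 1 (5,2) count=0: revealed 8 new [(4,1) (4,2) (4,3) (4,4) (5,1) (5,2) (5,3) (5,4)] -> total=8
Click 2 (2,4) count=1: revealed 1 new [(2,4)] -> total=9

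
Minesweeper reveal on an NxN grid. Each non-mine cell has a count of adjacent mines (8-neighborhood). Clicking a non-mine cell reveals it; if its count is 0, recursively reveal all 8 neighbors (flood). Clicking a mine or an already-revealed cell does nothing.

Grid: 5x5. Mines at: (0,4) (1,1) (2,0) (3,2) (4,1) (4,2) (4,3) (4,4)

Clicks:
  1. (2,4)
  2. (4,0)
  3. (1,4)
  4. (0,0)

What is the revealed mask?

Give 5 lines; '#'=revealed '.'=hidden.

Click 1 (2,4) count=0: revealed 6 new [(1,3) (1,4) (2,3) (2,4) (3,3) (3,4)] -> total=6
Click 2 (4,0) count=1: revealed 1 new [(4,0)] -> total=7
Click 3 (1,4) count=1: revealed 0 new [(none)] -> total=7
Click 4 (0,0) count=1: revealed 1 new [(0,0)] -> total=8

Answer: #....
...##
...##
...##
#....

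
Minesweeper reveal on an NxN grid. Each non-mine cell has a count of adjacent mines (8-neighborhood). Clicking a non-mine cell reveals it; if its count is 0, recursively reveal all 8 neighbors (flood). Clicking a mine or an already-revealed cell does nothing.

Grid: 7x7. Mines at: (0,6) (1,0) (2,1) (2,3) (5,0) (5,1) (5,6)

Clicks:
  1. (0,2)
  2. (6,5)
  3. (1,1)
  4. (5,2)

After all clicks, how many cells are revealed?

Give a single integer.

Click 1 (0,2) count=0: revealed 10 new [(0,1) (0,2) (0,3) (0,4) (0,5) (1,1) (1,2) (1,3) (1,4) (1,5)] -> total=10
Click 2 (6,5) count=1: revealed 1 new [(6,5)] -> total=11
Click 3 (1,1) count=2: revealed 0 new [(none)] -> total=11
Click 4 (5,2) count=1: revealed 1 new [(5,2)] -> total=12

Answer: 12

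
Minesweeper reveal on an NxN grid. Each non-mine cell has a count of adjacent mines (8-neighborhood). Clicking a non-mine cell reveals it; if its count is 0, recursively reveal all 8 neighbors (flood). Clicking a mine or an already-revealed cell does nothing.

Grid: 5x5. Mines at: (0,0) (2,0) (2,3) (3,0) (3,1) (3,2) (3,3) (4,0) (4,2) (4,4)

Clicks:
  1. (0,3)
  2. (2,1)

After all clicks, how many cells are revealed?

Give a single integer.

Answer: 9

Derivation:
Click 1 (0,3) count=0: revealed 8 new [(0,1) (0,2) (0,3) (0,4) (1,1) (1,2) (1,3) (1,4)] -> total=8
Click 2 (2,1) count=4: revealed 1 new [(2,1)] -> total=9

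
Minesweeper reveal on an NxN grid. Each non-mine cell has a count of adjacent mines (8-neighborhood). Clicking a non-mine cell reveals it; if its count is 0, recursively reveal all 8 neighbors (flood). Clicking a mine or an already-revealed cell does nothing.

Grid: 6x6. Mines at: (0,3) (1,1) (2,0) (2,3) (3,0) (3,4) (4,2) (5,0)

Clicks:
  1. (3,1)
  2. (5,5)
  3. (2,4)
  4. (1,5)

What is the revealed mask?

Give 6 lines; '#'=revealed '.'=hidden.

Click 1 (3,1) count=3: revealed 1 new [(3,1)] -> total=1
Click 2 (5,5) count=0: revealed 6 new [(4,3) (4,4) (4,5) (5,3) (5,4) (5,5)] -> total=7
Click 3 (2,4) count=2: revealed 1 new [(2,4)] -> total=8
Click 4 (1,5) count=0: revealed 5 new [(0,4) (0,5) (1,4) (1,5) (2,5)] -> total=13

Answer: ....##
....##
....##
.#....
...###
...###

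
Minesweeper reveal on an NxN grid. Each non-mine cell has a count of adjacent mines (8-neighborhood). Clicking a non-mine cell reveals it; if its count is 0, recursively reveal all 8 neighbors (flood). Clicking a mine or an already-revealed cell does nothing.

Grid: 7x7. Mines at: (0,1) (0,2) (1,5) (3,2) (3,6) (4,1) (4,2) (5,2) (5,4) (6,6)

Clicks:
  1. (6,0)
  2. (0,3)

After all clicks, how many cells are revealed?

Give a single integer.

Click 1 (6,0) count=0: revealed 4 new [(5,0) (5,1) (6,0) (6,1)] -> total=4
Click 2 (0,3) count=1: revealed 1 new [(0,3)] -> total=5

Answer: 5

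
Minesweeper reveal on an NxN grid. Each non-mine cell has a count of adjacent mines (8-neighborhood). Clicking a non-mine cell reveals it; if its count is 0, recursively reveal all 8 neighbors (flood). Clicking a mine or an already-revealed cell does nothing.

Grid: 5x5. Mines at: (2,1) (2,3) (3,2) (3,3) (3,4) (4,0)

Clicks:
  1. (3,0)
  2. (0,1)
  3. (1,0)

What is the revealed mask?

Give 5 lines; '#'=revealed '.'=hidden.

Click 1 (3,0) count=2: revealed 1 new [(3,0)] -> total=1
Click 2 (0,1) count=0: revealed 10 new [(0,0) (0,1) (0,2) (0,3) (0,4) (1,0) (1,1) (1,2) (1,3) (1,4)] -> total=11
Click 3 (1,0) count=1: revealed 0 new [(none)] -> total=11

Answer: #####
#####
.....
#....
.....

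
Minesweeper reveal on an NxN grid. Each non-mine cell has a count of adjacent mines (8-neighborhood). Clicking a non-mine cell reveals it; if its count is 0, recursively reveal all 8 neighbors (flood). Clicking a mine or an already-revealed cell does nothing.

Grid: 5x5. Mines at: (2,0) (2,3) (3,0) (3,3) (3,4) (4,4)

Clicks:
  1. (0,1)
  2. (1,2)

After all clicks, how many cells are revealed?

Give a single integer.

Answer: 10

Derivation:
Click 1 (0,1) count=0: revealed 10 new [(0,0) (0,1) (0,2) (0,3) (0,4) (1,0) (1,1) (1,2) (1,3) (1,4)] -> total=10
Click 2 (1,2) count=1: revealed 0 new [(none)] -> total=10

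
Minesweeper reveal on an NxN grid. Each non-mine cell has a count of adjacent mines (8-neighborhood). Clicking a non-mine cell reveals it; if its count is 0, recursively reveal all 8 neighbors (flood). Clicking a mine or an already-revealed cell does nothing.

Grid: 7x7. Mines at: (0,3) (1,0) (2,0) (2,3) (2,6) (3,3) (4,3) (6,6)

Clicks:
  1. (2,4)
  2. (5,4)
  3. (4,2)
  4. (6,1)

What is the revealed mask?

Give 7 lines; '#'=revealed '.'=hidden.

Answer: .......
.......
....#..
###....
###....
######.
######.

Derivation:
Click 1 (2,4) count=2: revealed 1 new [(2,4)] -> total=1
Click 2 (5,4) count=1: revealed 1 new [(5,4)] -> total=2
Click 3 (4,2) count=2: revealed 1 new [(4,2)] -> total=3
Click 4 (6,1) count=0: revealed 16 new [(3,0) (3,1) (3,2) (4,0) (4,1) (5,0) (5,1) (5,2) (5,3) (5,5) (6,0) (6,1) (6,2) (6,3) (6,4) (6,5)] -> total=19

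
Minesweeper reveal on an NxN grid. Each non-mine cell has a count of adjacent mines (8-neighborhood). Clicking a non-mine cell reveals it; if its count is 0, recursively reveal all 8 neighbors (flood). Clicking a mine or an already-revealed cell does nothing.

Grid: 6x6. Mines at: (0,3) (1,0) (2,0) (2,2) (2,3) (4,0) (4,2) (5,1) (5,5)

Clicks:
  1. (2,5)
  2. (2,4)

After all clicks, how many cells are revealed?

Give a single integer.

Click 1 (2,5) count=0: revealed 10 new [(0,4) (0,5) (1,4) (1,5) (2,4) (2,5) (3,4) (3,5) (4,4) (4,5)] -> total=10
Click 2 (2,4) count=1: revealed 0 new [(none)] -> total=10

Answer: 10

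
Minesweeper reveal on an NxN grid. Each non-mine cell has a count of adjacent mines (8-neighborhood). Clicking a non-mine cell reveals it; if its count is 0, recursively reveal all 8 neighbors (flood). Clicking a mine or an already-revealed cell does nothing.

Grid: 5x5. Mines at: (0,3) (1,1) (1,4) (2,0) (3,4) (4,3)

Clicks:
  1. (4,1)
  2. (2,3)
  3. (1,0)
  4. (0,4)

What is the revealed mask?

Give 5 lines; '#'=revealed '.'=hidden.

Click 1 (4,1) count=0: revealed 6 new [(3,0) (3,1) (3,2) (4,0) (4,1) (4,2)] -> total=6
Click 2 (2,3) count=2: revealed 1 new [(2,3)] -> total=7
Click 3 (1,0) count=2: revealed 1 new [(1,0)] -> total=8
Click 4 (0,4) count=2: revealed 1 new [(0,4)] -> total=9

Answer: ....#
#....
...#.
###..
###..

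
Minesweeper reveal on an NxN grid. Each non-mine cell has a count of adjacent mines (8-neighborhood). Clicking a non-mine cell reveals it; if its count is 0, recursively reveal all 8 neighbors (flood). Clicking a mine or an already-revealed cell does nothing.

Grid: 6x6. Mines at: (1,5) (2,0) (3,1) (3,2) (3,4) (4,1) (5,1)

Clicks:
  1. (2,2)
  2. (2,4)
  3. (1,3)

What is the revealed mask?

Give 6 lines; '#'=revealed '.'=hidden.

Answer: #####.
#####.
.####.
......
......
......

Derivation:
Click 1 (2,2) count=2: revealed 1 new [(2,2)] -> total=1
Click 2 (2,4) count=2: revealed 1 new [(2,4)] -> total=2
Click 3 (1,3) count=0: revealed 12 new [(0,0) (0,1) (0,2) (0,3) (0,4) (1,0) (1,1) (1,2) (1,3) (1,4) (2,1) (2,3)] -> total=14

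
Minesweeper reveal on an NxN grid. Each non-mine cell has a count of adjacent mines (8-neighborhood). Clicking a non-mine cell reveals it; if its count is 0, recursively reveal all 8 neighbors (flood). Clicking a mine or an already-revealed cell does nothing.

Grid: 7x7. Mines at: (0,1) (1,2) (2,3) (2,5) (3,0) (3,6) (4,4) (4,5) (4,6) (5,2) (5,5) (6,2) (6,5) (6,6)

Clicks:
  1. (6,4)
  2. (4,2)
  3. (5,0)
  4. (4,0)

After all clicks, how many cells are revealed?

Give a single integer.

Answer: 8

Derivation:
Click 1 (6,4) count=2: revealed 1 new [(6,4)] -> total=1
Click 2 (4,2) count=1: revealed 1 new [(4,2)] -> total=2
Click 3 (5,0) count=0: revealed 6 new [(4,0) (4,1) (5,0) (5,1) (6,0) (6,1)] -> total=8
Click 4 (4,0) count=1: revealed 0 new [(none)] -> total=8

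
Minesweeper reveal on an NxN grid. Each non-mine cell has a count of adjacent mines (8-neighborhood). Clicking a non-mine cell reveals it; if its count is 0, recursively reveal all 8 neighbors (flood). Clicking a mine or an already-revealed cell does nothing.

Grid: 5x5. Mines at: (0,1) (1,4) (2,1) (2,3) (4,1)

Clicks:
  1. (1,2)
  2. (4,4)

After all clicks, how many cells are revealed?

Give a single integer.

Answer: 7

Derivation:
Click 1 (1,2) count=3: revealed 1 new [(1,2)] -> total=1
Click 2 (4,4) count=0: revealed 6 new [(3,2) (3,3) (3,4) (4,2) (4,3) (4,4)] -> total=7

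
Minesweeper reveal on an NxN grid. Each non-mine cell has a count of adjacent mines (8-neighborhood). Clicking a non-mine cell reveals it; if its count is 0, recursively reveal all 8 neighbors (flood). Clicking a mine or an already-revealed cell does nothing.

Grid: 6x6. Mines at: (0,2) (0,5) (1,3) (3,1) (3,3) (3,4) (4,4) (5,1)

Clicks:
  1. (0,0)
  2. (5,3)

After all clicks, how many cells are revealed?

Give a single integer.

Answer: 7

Derivation:
Click 1 (0,0) count=0: revealed 6 new [(0,0) (0,1) (1,0) (1,1) (2,0) (2,1)] -> total=6
Click 2 (5,3) count=1: revealed 1 new [(5,3)] -> total=7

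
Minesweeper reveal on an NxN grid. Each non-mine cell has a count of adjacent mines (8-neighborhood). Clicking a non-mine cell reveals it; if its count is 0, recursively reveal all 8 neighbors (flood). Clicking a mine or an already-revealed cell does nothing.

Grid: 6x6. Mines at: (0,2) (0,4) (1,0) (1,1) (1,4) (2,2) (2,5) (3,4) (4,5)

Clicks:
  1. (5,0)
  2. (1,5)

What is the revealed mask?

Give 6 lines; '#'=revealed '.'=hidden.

Click 1 (5,0) count=0: revealed 16 new [(2,0) (2,1) (3,0) (3,1) (3,2) (3,3) (4,0) (4,1) (4,2) (4,3) (4,4) (5,0) (5,1) (5,2) (5,3) (5,4)] -> total=16
Click 2 (1,5) count=3: revealed 1 new [(1,5)] -> total=17

Answer: ......
.....#
##....
####..
#####.
#####.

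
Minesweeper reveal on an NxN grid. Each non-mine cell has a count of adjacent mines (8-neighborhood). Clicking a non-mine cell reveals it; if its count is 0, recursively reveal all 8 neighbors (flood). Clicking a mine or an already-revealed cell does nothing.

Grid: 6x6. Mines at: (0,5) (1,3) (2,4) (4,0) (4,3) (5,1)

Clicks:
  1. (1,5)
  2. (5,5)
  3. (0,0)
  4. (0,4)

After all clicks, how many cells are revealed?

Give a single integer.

Answer: 20

Derivation:
Click 1 (1,5) count=2: revealed 1 new [(1,5)] -> total=1
Click 2 (5,5) count=0: revealed 6 new [(3,4) (3,5) (4,4) (4,5) (5,4) (5,5)] -> total=7
Click 3 (0,0) count=0: revealed 12 new [(0,0) (0,1) (0,2) (1,0) (1,1) (1,2) (2,0) (2,1) (2,2) (3,0) (3,1) (3,2)] -> total=19
Click 4 (0,4) count=2: revealed 1 new [(0,4)] -> total=20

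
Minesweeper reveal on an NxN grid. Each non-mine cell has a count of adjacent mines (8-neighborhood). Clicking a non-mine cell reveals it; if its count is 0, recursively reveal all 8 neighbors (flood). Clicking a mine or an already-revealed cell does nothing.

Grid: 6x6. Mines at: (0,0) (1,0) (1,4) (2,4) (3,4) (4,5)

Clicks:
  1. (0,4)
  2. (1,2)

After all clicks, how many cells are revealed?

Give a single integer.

Answer: 25

Derivation:
Click 1 (0,4) count=1: revealed 1 new [(0,4)] -> total=1
Click 2 (1,2) count=0: revealed 24 new [(0,1) (0,2) (0,3) (1,1) (1,2) (1,3) (2,0) (2,1) (2,2) (2,3) (3,0) (3,1) (3,2) (3,3) (4,0) (4,1) (4,2) (4,3) (4,4) (5,0) (5,1) (5,2) (5,3) (5,4)] -> total=25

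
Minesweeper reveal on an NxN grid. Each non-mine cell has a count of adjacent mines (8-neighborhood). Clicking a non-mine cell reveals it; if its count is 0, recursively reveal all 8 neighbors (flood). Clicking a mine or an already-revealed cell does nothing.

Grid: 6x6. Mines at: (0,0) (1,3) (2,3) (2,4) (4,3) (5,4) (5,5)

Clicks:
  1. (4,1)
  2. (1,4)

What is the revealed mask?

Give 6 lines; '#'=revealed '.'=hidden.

Answer: ......
###.#.
###...
###...
###...
###...

Derivation:
Click 1 (4,1) count=0: revealed 15 new [(1,0) (1,1) (1,2) (2,0) (2,1) (2,2) (3,0) (3,1) (3,2) (4,0) (4,1) (4,2) (5,0) (5,1) (5,2)] -> total=15
Click 2 (1,4) count=3: revealed 1 new [(1,4)] -> total=16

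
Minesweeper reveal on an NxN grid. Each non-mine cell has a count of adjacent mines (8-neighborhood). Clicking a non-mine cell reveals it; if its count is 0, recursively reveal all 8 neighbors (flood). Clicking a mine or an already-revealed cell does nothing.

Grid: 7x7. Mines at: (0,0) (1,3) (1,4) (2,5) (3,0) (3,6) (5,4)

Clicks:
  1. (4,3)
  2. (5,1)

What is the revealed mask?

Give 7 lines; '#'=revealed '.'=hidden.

Answer: .......
.......
.####..
.####..
#####..
####...
####...

Derivation:
Click 1 (4,3) count=1: revealed 1 new [(4,3)] -> total=1
Click 2 (5,1) count=0: revealed 20 new [(2,1) (2,2) (2,3) (2,4) (3,1) (3,2) (3,3) (3,4) (4,0) (4,1) (4,2) (4,4) (5,0) (5,1) (5,2) (5,3) (6,0) (6,1) (6,2) (6,3)] -> total=21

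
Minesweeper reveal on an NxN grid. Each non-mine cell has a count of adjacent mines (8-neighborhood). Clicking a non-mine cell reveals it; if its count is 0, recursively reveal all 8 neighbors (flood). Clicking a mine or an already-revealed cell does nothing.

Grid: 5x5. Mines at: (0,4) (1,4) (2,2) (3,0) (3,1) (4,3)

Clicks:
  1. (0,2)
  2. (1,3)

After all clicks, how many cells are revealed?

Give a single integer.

Answer: 10

Derivation:
Click 1 (0,2) count=0: revealed 10 new [(0,0) (0,1) (0,2) (0,3) (1,0) (1,1) (1,2) (1,3) (2,0) (2,1)] -> total=10
Click 2 (1,3) count=3: revealed 0 new [(none)] -> total=10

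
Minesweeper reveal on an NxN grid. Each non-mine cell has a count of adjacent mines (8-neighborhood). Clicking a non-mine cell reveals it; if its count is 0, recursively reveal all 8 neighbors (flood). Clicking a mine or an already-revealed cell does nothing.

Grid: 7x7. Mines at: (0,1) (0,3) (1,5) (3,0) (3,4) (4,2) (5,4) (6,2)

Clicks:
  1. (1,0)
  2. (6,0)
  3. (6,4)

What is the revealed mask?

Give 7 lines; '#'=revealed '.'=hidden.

Click 1 (1,0) count=1: revealed 1 new [(1,0)] -> total=1
Click 2 (6,0) count=0: revealed 6 new [(4,0) (4,1) (5,0) (5,1) (6,0) (6,1)] -> total=7
Click 3 (6,4) count=1: revealed 1 new [(6,4)] -> total=8

Answer: .......
#......
.......
.......
##.....
##.....
##..#..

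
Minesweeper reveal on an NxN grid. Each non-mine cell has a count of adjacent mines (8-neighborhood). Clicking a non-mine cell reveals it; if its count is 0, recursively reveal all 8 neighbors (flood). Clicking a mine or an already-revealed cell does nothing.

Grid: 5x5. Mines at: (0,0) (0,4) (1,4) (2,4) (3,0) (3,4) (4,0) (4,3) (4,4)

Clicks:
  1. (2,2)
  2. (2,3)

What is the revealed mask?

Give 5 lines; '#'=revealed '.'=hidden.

Answer: .###.
.###.
.###.
.###.
.....

Derivation:
Click 1 (2,2) count=0: revealed 12 new [(0,1) (0,2) (0,3) (1,1) (1,2) (1,3) (2,1) (2,2) (2,3) (3,1) (3,2) (3,3)] -> total=12
Click 2 (2,3) count=3: revealed 0 new [(none)] -> total=12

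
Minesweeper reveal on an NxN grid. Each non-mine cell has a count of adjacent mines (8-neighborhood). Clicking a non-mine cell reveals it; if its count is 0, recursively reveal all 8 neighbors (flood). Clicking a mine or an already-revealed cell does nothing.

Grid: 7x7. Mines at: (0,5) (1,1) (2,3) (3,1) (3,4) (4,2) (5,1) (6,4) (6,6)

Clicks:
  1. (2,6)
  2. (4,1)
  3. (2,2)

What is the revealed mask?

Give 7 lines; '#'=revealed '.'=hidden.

Click 1 (2,6) count=0: revealed 10 new [(1,5) (1,6) (2,5) (2,6) (3,5) (3,6) (4,5) (4,6) (5,5) (5,6)] -> total=10
Click 2 (4,1) count=3: revealed 1 new [(4,1)] -> total=11
Click 3 (2,2) count=3: revealed 1 new [(2,2)] -> total=12

Answer: .......
.....##
..#..##
.....##
.#...##
.....##
.......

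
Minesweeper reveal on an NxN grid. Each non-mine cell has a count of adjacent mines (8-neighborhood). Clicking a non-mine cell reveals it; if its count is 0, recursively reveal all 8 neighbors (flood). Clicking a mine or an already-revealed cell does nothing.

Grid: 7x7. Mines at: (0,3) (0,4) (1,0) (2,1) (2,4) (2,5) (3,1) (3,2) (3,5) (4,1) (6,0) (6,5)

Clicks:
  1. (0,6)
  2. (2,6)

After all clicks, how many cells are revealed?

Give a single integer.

Click 1 (0,6) count=0: revealed 4 new [(0,5) (0,6) (1,5) (1,6)] -> total=4
Click 2 (2,6) count=2: revealed 1 new [(2,6)] -> total=5

Answer: 5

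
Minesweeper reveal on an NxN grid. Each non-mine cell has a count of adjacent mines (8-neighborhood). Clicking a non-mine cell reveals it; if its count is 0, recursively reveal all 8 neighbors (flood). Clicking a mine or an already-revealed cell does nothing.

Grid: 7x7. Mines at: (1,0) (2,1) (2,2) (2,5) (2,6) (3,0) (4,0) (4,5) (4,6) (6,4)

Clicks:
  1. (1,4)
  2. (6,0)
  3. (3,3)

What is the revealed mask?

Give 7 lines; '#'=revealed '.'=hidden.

Click 1 (1,4) count=1: revealed 1 new [(1,4)] -> total=1
Click 2 (6,0) count=0: revealed 17 new [(3,1) (3,2) (3,3) (3,4) (4,1) (4,2) (4,3) (4,4) (5,0) (5,1) (5,2) (5,3) (5,4) (6,0) (6,1) (6,2) (6,3)] -> total=18
Click 3 (3,3) count=1: revealed 0 new [(none)] -> total=18

Answer: .......
....#..
.......
.####..
.####..
#####..
####...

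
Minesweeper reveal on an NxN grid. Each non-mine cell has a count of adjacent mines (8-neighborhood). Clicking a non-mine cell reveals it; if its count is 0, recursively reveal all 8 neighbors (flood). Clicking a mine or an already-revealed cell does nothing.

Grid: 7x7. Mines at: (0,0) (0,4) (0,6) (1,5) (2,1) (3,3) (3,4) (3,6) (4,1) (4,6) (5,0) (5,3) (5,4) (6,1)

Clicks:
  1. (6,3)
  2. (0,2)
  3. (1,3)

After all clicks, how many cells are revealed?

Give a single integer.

Answer: 7

Derivation:
Click 1 (6,3) count=2: revealed 1 new [(6,3)] -> total=1
Click 2 (0,2) count=0: revealed 6 new [(0,1) (0,2) (0,3) (1,1) (1,2) (1,3)] -> total=7
Click 3 (1,3) count=1: revealed 0 new [(none)] -> total=7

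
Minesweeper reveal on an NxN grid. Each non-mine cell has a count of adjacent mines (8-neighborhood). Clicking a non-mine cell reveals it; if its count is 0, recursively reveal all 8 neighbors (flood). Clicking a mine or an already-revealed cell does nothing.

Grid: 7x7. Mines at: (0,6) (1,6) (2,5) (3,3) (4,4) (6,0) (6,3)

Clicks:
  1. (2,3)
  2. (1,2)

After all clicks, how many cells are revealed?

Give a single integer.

Answer: 26

Derivation:
Click 1 (2,3) count=1: revealed 1 new [(2,3)] -> total=1
Click 2 (1,2) count=0: revealed 25 new [(0,0) (0,1) (0,2) (0,3) (0,4) (0,5) (1,0) (1,1) (1,2) (1,3) (1,4) (1,5) (2,0) (2,1) (2,2) (2,4) (3,0) (3,1) (3,2) (4,0) (4,1) (4,2) (5,0) (5,1) (5,2)] -> total=26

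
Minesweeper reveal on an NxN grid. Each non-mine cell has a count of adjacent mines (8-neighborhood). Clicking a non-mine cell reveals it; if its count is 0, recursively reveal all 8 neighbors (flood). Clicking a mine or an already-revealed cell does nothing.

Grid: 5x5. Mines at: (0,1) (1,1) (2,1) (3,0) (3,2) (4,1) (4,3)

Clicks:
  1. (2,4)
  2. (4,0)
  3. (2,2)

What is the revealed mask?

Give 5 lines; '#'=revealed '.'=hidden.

Click 1 (2,4) count=0: revealed 11 new [(0,2) (0,3) (0,4) (1,2) (1,3) (1,4) (2,2) (2,3) (2,4) (3,3) (3,4)] -> total=11
Click 2 (4,0) count=2: revealed 1 new [(4,0)] -> total=12
Click 3 (2,2) count=3: revealed 0 new [(none)] -> total=12

Answer: ..###
..###
..###
...##
#....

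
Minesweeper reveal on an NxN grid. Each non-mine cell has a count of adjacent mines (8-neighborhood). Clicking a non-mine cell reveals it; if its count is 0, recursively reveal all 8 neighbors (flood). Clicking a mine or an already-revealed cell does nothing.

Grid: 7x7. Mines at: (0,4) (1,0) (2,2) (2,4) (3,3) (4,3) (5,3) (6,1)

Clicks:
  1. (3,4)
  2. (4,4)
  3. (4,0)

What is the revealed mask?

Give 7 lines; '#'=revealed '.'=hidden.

Answer: .......
.......
##.....
###.#..
###.#..
###....
.......

Derivation:
Click 1 (3,4) count=3: revealed 1 new [(3,4)] -> total=1
Click 2 (4,4) count=3: revealed 1 new [(4,4)] -> total=2
Click 3 (4,0) count=0: revealed 11 new [(2,0) (2,1) (3,0) (3,1) (3,2) (4,0) (4,1) (4,2) (5,0) (5,1) (5,2)] -> total=13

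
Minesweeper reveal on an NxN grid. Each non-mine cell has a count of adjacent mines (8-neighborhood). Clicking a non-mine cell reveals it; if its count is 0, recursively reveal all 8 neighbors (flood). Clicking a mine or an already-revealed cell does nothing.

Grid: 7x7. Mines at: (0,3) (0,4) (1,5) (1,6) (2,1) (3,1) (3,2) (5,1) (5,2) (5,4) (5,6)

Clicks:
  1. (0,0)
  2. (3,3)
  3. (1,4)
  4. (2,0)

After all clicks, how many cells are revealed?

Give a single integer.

Answer: 9

Derivation:
Click 1 (0,0) count=0: revealed 6 new [(0,0) (0,1) (0,2) (1,0) (1,1) (1,2)] -> total=6
Click 2 (3,3) count=1: revealed 1 new [(3,3)] -> total=7
Click 3 (1,4) count=3: revealed 1 new [(1,4)] -> total=8
Click 4 (2,0) count=2: revealed 1 new [(2,0)] -> total=9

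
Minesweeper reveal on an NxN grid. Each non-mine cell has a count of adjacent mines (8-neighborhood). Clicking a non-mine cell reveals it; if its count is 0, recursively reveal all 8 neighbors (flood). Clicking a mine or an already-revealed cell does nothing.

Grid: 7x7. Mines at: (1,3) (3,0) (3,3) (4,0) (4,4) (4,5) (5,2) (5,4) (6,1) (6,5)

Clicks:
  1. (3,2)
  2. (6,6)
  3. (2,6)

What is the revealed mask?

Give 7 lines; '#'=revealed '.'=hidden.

Click 1 (3,2) count=1: revealed 1 new [(3,2)] -> total=1
Click 2 (6,6) count=1: revealed 1 new [(6,6)] -> total=2
Click 3 (2,6) count=0: revealed 12 new [(0,4) (0,5) (0,6) (1,4) (1,5) (1,6) (2,4) (2,5) (2,6) (3,4) (3,5) (3,6)] -> total=14

Answer: ....###
....###
....###
..#.###
.......
.......
......#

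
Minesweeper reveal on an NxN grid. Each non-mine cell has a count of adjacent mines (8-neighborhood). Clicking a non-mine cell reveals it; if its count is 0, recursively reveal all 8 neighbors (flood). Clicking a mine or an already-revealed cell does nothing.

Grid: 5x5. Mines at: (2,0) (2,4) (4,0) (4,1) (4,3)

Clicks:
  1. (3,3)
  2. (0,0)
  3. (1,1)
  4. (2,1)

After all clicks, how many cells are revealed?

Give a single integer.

Answer: 16

Derivation:
Click 1 (3,3) count=2: revealed 1 new [(3,3)] -> total=1
Click 2 (0,0) count=0: revealed 15 new [(0,0) (0,1) (0,2) (0,3) (0,4) (1,0) (1,1) (1,2) (1,3) (1,4) (2,1) (2,2) (2,3) (3,1) (3,2)] -> total=16
Click 3 (1,1) count=1: revealed 0 new [(none)] -> total=16
Click 4 (2,1) count=1: revealed 0 new [(none)] -> total=16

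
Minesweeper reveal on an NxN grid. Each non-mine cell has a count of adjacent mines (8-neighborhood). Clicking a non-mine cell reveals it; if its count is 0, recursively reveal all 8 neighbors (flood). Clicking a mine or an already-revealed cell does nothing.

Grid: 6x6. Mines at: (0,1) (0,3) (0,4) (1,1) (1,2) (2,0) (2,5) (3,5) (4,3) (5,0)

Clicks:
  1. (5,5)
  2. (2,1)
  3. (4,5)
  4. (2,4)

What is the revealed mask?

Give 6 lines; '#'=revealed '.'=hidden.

Click 1 (5,5) count=0: revealed 4 new [(4,4) (4,5) (5,4) (5,5)] -> total=4
Click 2 (2,1) count=3: revealed 1 new [(2,1)] -> total=5
Click 3 (4,5) count=1: revealed 0 new [(none)] -> total=5
Click 4 (2,4) count=2: revealed 1 new [(2,4)] -> total=6

Answer: ......
......
.#..#.
......
....##
....##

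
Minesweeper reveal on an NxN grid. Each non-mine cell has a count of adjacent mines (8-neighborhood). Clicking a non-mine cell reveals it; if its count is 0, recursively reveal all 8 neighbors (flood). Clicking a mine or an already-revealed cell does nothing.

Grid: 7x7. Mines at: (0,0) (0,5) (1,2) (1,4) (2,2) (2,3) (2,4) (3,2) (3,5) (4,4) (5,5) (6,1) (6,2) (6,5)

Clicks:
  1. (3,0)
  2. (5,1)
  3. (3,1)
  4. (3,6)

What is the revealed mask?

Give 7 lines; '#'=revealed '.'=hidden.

Answer: .......
##.....
##.....
##....#
##.....
##.....
.......

Derivation:
Click 1 (3,0) count=0: revealed 10 new [(1,0) (1,1) (2,0) (2,1) (3,0) (3,1) (4,0) (4,1) (5,0) (5,1)] -> total=10
Click 2 (5,1) count=2: revealed 0 new [(none)] -> total=10
Click 3 (3,1) count=2: revealed 0 new [(none)] -> total=10
Click 4 (3,6) count=1: revealed 1 new [(3,6)] -> total=11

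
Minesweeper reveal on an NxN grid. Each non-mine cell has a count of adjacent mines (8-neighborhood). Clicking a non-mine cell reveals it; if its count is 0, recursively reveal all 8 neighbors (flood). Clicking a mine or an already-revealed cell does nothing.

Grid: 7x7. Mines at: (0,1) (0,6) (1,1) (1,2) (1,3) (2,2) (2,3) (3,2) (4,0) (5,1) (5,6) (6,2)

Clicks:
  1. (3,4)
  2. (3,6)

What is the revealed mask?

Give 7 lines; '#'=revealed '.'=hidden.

Answer: .......
....###
....###
...####
...####
...###.
...###.

Derivation:
Click 1 (3,4) count=1: revealed 1 new [(3,4)] -> total=1
Click 2 (3,6) count=0: revealed 19 new [(1,4) (1,5) (1,6) (2,4) (2,5) (2,6) (3,3) (3,5) (3,6) (4,3) (4,4) (4,5) (4,6) (5,3) (5,4) (5,5) (6,3) (6,4) (6,5)] -> total=20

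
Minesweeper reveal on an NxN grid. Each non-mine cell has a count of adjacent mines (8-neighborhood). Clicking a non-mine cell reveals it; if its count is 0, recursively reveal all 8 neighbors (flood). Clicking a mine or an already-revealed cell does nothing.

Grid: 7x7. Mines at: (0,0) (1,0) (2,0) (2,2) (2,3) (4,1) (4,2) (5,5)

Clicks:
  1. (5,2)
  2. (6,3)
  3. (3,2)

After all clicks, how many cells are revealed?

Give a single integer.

Click 1 (5,2) count=2: revealed 1 new [(5,2)] -> total=1
Click 2 (6,3) count=0: revealed 9 new [(5,0) (5,1) (5,3) (5,4) (6,0) (6,1) (6,2) (6,3) (6,4)] -> total=10
Click 3 (3,2) count=4: revealed 1 new [(3,2)] -> total=11

Answer: 11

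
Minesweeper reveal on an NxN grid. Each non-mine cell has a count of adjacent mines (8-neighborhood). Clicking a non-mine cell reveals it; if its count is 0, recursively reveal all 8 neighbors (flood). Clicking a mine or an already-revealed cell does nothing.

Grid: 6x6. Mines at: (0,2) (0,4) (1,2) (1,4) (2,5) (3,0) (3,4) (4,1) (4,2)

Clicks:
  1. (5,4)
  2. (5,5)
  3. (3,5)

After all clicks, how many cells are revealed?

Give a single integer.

Answer: 7

Derivation:
Click 1 (5,4) count=0: revealed 6 new [(4,3) (4,4) (4,5) (5,3) (5,4) (5,5)] -> total=6
Click 2 (5,5) count=0: revealed 0 new [(none)] -> total=6
Click 3 (3,5) count=2: revealed 1 new [(3,5)] -> total=7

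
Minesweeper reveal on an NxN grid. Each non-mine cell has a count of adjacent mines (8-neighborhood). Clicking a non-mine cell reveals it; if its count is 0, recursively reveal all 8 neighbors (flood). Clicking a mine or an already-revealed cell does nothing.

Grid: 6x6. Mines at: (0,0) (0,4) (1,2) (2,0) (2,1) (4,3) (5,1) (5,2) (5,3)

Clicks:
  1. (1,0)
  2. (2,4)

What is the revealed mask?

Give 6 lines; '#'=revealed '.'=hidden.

Click 1 (1,0) count=3: revealed 1 new [(1,0)] -> total=1
Click 2 (2,4) count=0: revealed 13 new [(1,3) (1,4) (1,5) (2,3) (2,4) (2,5) (3,3) (3,4) (3,5) (4,4) (4,5) (5,4) (5,5)] -> total=14

Answer: ......
#..###
...###
...###
....##
....##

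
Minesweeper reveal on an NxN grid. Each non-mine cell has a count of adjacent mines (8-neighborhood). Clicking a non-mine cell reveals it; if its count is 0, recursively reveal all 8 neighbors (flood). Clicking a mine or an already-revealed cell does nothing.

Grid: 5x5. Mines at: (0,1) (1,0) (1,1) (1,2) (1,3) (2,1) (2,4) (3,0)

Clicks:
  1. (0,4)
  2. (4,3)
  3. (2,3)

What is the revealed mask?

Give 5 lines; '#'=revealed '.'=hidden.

Click 1 (0,4) count=1: revealed 1 new [(0,4)] -> total=1
Click 2 (4,3) count=0: revealed 8 new [(3,1) (3,2) (3,3) (3,4) (4,1) (4,2) (4,3) (4,4)] -> total=9
Click 3 (2,3) count=3: revealed 1 new [(2,3)] -> total=10

Answer: ....#
.....
...#.
.####
.####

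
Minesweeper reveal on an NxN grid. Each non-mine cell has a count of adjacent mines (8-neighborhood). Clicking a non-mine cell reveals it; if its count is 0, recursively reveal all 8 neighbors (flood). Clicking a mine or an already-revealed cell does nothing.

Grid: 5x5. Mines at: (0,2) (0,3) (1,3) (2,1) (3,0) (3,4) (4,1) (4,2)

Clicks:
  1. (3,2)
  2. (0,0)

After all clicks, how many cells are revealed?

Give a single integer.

Click 1 (3,2) count=3: revealed 1 new [(3,2)] -> total=1
Click 2 (0,0) count=0: revealed 4 new [(0,0) (0,1) (1,0) (1,1)] -> total=5

Answer: 5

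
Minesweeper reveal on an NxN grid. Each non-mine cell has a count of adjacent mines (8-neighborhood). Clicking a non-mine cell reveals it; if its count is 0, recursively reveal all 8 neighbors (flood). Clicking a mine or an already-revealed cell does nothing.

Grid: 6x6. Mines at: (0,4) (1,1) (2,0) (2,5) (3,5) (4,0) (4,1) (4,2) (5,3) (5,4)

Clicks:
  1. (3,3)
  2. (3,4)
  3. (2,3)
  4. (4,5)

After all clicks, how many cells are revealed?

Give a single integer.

Click 1 (3,3) count=1: revealed 1 new [(3,3)] -> total=1
Click 2 (3,4) count=2: revealed 1 new [(3,4)] -> total=2
Click 3 (2,3) count=0: revealed 7 new [(1,2) (1,3) (1,4) (2,2) (2,3) (2,4) (3,2)] -> total=9
Click 4 (4,5) count=2: revealed 1 new [(4,5)] -> total=10

Answer: 10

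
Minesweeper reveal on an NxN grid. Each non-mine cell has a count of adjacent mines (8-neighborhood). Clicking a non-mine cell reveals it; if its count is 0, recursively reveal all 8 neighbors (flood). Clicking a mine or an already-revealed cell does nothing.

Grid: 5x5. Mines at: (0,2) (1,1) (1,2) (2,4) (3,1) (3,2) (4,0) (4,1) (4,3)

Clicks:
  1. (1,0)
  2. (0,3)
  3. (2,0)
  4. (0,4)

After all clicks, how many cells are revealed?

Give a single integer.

Answer: 6

Derivation:
Click 1 (1,0) count=1: revealed 1 new [(1,0)] -> total=1
Click 2 (0,3) count=2: revealed 1 new [(0,3)] -> total=2
Click 3 (2,0) count=2: revealed 1 new [(2,0)] -> total=3
Click 4 (0,4) count=0: revealed 3 new [(0,4) (1,3) (1,4)] -> total=6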